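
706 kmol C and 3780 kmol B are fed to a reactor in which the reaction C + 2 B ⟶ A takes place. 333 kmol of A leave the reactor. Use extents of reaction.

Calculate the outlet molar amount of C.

For A: n = n₀ + 1ξ → 333 = 0 + 1ξ, giving ξ = 333 kmol.
Outlet amounts (n = n₀ + ν ξ):
  C: 706 − 1(333) = 373
  B: 3780 − 2(333) = 3114
  A: 0 + 1(333) = 333

373 kmol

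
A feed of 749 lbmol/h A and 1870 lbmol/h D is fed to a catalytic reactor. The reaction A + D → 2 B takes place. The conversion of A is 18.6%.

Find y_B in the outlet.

0.106

A reacted = 0.186 × 749 = 139.3 lbmol/h; ν_A = −1, so ξ = 139.3/1 = 139.3 lbmol/h.
Outlet amounts (n = n₀ + ν ξ):
  A: 749 − 1(139.3) = 609.7
  D: 1870 − 1(139.3) = 1731
  B: 0 + 2(139.3) = 278.6
Total out = 2619 lbmol/h; y_B = 278.6 / 2619 = 0.1064.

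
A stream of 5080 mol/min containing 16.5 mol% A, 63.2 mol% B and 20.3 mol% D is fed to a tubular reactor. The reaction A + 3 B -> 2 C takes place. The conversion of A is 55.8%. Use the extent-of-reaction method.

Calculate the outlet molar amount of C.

A reacted = 0.558 × 838.2 = 467.7 mol/min; ν_A = −1, so ξ = 467.7/1 = 467.7 mol/min.
Outlet amounts (n = n₀ + ν ξ):
  A: 838.2 − 1(467.7) = 370.5
  B: 3211 − 3(467.7) = 1807
  C: 0 + 2(467.7) = 935.4
  D: 1031 (inert)

935 mol/min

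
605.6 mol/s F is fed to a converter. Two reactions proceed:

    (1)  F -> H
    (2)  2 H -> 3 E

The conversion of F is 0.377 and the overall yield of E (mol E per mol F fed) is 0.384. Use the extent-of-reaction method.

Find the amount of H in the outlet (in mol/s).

Conversion of F: F consumed = 1ξ₁ = 0.377 × 605.6 → ξ₁ = 228.3 mol/s.
Yield of E: 3ξ₂ / 605.6 = 0.384 → ξ₂ = 77.52 mol/s.
Outlet amounts (n = n₀ + Σ ν·ξ):
  F: 605.6 − 1(228.3) = 377.3
  H: 0 + 1(228.3) − 2(77.52) = 73.28
  E: 0 + 3(77.52) = 232.6

73.3 mol/s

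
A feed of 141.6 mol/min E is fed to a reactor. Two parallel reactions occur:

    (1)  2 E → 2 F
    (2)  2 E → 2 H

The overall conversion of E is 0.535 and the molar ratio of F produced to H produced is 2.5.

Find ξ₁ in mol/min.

Conversion of E: E consumed = 0.535 × 141.6 = 75.76 mol/min = 2ξ₁ + 2ξ₂.
Selectivity: 2ξ₁ / (2ξ₂) = 2.5 → ξ₁ = 2.5 ξ₂.
Substitute: (2·2.5 + 2) ξ₂ = 75.76 → ξ₂ = 10.82 mol/min, ξ₁ = 27.06 mol/min.
Outlet amounts (n = n₀ + Σ ν·ξ):
  E: 141.6 − 2(27.06) − 2(10.82) = 65.84
  F: 0 + 2(27.06) = 54.11
  H: 0 + 2(10.82) = 21.64

ξ₁ = 27.1 mol/min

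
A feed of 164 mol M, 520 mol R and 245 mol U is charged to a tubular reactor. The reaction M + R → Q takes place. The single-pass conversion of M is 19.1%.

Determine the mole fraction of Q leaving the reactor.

0.0349

M reacted = 0.191 × 164 = 31.32 mol; ν_M = −1, so ξ = 31.32/1 = 31.32 mol.
Outlet amounts (n = n₀ + ν ξ):
  M: 164 − 1(31.32) = 132.7
  R: 520 − 1(31.32) = 488.7
  Q: 0 + 1(31.32) = 31.32
  U: 245 (inert)
Total out = 897.7 mol; y_Q = 31.32 / 897.7 = 0.03489.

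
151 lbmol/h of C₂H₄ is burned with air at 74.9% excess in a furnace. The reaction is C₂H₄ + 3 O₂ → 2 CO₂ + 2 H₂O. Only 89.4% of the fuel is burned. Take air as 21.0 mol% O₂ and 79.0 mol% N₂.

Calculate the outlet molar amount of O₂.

Stoichiometric O₂ = 3 × 151 = 453 lbmol/h; O₂ fed = 453 × 1.749 = 792.3 lbmol/h.
N₂ fed = 792.3 × 79/21 = 2981 lbmol/h.
Fuel reacted = 0.894 × 151 → ξ = 135 lbmol/h.
Outlet (n = n₀ + ν ξ):
  C₂H₄: 151 − 1(135) = 16.01
  O₂: 792.3 − 3(135) = 387.3
  N₂: 2981 (inert)
  CO₂: 0 + 2(135) = 270
  H₂O: 0 + 2(135) = 270

387 lbmol/h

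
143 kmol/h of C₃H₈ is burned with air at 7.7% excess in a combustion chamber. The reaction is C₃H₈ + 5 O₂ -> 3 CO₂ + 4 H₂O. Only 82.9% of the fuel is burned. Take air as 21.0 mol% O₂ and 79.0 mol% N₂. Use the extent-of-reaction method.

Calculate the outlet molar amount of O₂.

Stoichiometric O₂ = 5 × 143 = 715 kmol/h; O₂ fed = 715 × 1.077 = 770.1 kmol/h.
N₂ fed = 770.1 × 79/21 = 2897 kmol/h.
Fuel reacted = 0.829 × 143 → ξ = 118.5 kmol/h.
Outlet (n = n₀ + ν ξ):
  C₃H₈: 143 − 1(118.5) = 24.45
  O₂: 770.1 − 5(118.5) = 177.3
  N₂: 2897 (inert)
  CO₂: 0 + 3(118.5) = 355.6
  H₂O: 0 + 4(118.5) = 474.2

177 kmol/h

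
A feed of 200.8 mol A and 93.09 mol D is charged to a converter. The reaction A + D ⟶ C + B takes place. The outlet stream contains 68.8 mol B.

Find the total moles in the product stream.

For B: n = n₀ + 1ξ → 68.8 = 0 + 1ξ, giving ξ = 68.8 mol.
Outlet amounts (n = n₀ + ν ξ):
  A: 200.8 − 1(68.8) = 132
  D: 93.09 − 1(68.8) = 24.29
  C: 0 + 1(68.8) = 68.8
  B: 0 + 1(68.8) = 68.8
Total out = 132 + 24.29 + 68.8 + 68.8 = 293.9 mol.

294 mol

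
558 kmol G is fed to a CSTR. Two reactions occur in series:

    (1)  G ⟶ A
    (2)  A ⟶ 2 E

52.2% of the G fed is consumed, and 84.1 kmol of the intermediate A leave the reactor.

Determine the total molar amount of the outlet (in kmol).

765 kmol

Conversion of G: G consumed = 1ξ₁ = 0.522 × 558 → ξ₁ = 291.3 kmol.
A balance: n_A = 0 + 1ξ₁ − 1ξ₂ = 84.1 → ξ₂ = (1·291.3 − 84.1)/1 = 207.2 kmol.
Outlet amounts (n = n₀ + Σ ν·ξ):
  G: 558 − 1(291.3) = 266.7
  A: 0 + 1(291.3) − 1(207.2) = 84.1
  E: 0 + 2(207.2) = 414.4
Total out = 266.7 + 84.1 + 414.4 = 765.2 kmol.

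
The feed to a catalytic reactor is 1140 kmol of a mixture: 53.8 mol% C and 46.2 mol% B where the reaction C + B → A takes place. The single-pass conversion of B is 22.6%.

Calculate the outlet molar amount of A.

119 kmol

B reacted = 0.226 × 526.7 = 119 kmol; ν_B = −1, so ξ = 119/1 = 119 kmol.
Outlet amounts (n = n₀ + ν ξ):
  C: 613.3 − 1(119) = 494.3
  B: 526.7 − 1(119) = 407.7
  A: 0 + 1(119) = 119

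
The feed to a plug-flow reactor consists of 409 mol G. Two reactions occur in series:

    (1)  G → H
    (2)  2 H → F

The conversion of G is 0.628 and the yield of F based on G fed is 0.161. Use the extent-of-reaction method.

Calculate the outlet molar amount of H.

125 mol

Conversion of G: G consumed = 1ξ₁ = 0.628 × 409 → ξ₁ = 256.9 mol.
Yield of F: 1ξ₂ / 409 = 0.161 → ξ₂ = 65.85 mol.
Outlet amounts (n = n₀ + Σ ν·ξ):
  G: 409 − 1(256.9) = 152.1
  H: 0 + 1(256.9) − 2(65.85) = 125.2
  F: 0 + 1(65.85) = 65.85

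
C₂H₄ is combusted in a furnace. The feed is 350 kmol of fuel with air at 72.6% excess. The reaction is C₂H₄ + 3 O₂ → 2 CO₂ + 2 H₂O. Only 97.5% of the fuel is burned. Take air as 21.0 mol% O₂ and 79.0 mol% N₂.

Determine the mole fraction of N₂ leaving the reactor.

Stoichiometric O₂ = 3 × 350 = 1050 kmol; O₂ fed = 1050 × 1.726 = 1812 kmol.
N₂ fed = 1812 × 79/21 = 6818 kmol.
Fuel reacted = 0.975 × 350 → ξ = 341.2 kmol.
Outlet (n = n₀ + ν ξ):
  C₂H₄: 350 − 1(341.2) = 8.75
  O₂: 1812 − 3(341.2) = 788.5
  N₂: 6818 (inert)
  CO₂: 0 + 2(341.2) = 682.5
  H₂O: 0 + 2(341.2) = 682.5
Total out = 8980 kmol; y_N₂ = 6818 / 8980 = 0.7592.

0.759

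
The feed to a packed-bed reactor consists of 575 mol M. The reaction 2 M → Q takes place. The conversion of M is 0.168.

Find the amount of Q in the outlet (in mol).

M reacted = 0.168 × 575 = 96.6 mol; ν_M = −2, so ξ = 96.6/2 = 48.3 mol.
Outlet amounts (n = n₀ + ν ξ):
  M: 575 − 2(48.3) = 478.4
  Q: 0 + 1(48.3) = 48.3

48.3 mol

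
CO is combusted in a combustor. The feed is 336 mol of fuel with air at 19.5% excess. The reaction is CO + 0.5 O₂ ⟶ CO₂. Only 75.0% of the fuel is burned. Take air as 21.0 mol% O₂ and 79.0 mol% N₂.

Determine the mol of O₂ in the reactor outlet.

Stoichiometric O₂ = 0.5 × 336 = 168 mol; O₂ fed = 168 × 1.195 = 200.8 mol.
N₂ fed = 200.8 × 79/21 = 755.2 mol.
Fuel reacted = 0.75 × 336 → ξ = 252 mol.
Outlet (n = n₀ + ν ξ):
  CO: 336 − 1(252) = 84
  O₂: 200.8 − 0.5(252) = 74.76
  N₂: 755.2 (inert)
  CO₂: 0 + 1(252) = 252

74.8 mol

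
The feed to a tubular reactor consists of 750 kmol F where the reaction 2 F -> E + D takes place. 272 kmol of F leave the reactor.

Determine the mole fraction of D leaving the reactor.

0.319

For F: n = n₀ − 2ξ → 272 = 750 − 2ξ, giving ξ = 239 kmol.
Outlet amounts (n = n₀ + ν ξ):
  F: 750 − 2(239) = 272
  E: 0 + 1(239) = 239
  D: 0 + 1(239) = 239
Total out = 750 kmol; y_D = 239 / 750 = 0.3187.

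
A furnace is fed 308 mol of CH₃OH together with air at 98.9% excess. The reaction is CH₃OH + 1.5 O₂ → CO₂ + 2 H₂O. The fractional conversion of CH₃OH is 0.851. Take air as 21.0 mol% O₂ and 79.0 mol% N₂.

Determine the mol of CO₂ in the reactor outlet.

262 mol

Stoichiometric O₂ = 1.5 × 308 = 462 mol; O₂ fed = 462 × 1.989 = 918.9 mol.
N₂ fed = 918.9 × 79/21 = 3457 mol.
Fuel reacted = 0.851 × 308 → ξ = 262.1 mol.
Outlet (n = n₀ + ν ξ):
  CH₃OH: 308 − 1(262.1) = 45.89
  O₂: 918.9 − 1.5(262.1) = 525.8
  N₂: 3457 (inert)
  CO₂: 0 + 1(262.1) = 262.1
  H₂O: 0 + 2(262.1) = 524.2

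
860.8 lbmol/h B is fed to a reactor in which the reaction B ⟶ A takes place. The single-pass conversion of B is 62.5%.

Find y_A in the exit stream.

0.625

B reacted = 0.625 × 860.8 = 538 lbmol/h; ν_B = −1, so ξ = 538/1 = 538 lbmol/h.
Outlet amounts (n = n₀ + ν ξ):
  B: 860.8 − 1(538) = 322.8
  A: 0 + 1(538) = 538
Total out = 860.8 lbmol/h; y_A = 538 / 860.8 = 0.625.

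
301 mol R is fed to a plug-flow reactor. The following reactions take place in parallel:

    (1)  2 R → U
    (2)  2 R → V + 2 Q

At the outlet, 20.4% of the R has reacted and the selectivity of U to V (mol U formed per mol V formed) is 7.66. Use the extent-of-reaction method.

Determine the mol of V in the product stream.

3.55 mol

Conversion of R: R consumed = 0.204 × 301 = 61.4 mol = 2ξ₁ + 2ξ₂.
Selectivity: 1ξ₁ / (1ξ₂) = 7.66 → ξ₁ = 7.66 ξ₂.
Substitute: (2·7.66 + 2) ξ₂ = 61.4 → ξ₂ = 3.545 mol, ξ₁ = 27.16 mol.
Outlet amounts (n = n₀ + Σ ν·ξ):
  R: 301 − 2(27.16) − 2(3.545) = 239.6
  U: 0 + 1(27.16) = 27.16
  V: 0 + 1(3.545) = 3.545
  Q: 0 + 2(3.545) = 7.091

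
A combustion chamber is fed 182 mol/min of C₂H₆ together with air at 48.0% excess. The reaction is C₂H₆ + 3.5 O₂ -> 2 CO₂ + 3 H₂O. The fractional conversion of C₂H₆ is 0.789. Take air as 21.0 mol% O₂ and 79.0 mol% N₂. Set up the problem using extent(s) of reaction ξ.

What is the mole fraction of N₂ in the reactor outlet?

0.748

Stoichiometric O₂ = 3.5 × 182 = 637 mol/min; O₂ fed = 637 × 1.480 = 942.8 mol/min.
N₂ fed = 942.8 × 79/21 = 3547 mol/min.
Fuel reacted = 0.789 × 182 → ξ = 143.6 mol/min.
Outlet (n = n₀ + ν ξ):
  C₂H₆: 182 − 1(143.6) = 38.4
  O₂: 942.8 − 3.5(143.6) = 440.2
  N₂: 3547 (inert)
  CO₂: 0 + 2(143.6) = 287.2
  H₂O: 0 + 3(143.6) = 430.8
Total out = 4743 mol/min; y_N₂ = 3547 / 4743 = 0.7477.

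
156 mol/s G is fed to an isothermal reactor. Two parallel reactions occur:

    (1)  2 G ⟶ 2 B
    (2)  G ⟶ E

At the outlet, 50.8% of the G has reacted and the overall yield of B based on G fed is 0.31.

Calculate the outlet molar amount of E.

30.9 mol/s

Yield of B: 2ξ₁ / 156 = 0.31 → ξ₁ = 24.18 mol/s.
Conversion of G: 2ξ₁ + 1ξ₂ = 0.508 × 156 = 79.25 → ξ₂ = 30.89 mol/s.
Outlet amounts (n = n₀ + Σ ν·ξ):
  G: 156 − 2(24.18) − 1(30.89) = 76.75
  B: 0 + 2(24.18) = 48.36
  E: 0 + 1(30.89) = 30.89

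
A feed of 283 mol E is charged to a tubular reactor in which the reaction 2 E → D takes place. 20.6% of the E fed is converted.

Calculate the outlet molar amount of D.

E reacted = 0.206 × 283 = 58.3 mol; ν_E = −2, so ξ = 58.3/2 = 29.15 mol.
Outlet amounts (n = n₀ + ν ξ):
  E: 283 − 2(29.15) = 224.7
  D: 0 + 1(29.15) = 29.15

29.1 mol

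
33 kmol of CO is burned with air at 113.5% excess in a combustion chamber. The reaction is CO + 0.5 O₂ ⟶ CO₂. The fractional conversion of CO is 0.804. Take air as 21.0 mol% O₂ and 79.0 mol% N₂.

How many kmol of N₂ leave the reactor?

133 kmol

Stoichiometric O₂ = 0.5 × 33 = 16.5 kmol; O₂ fed = 16.5 × 2.135 = 35.23 kmol.
N₂ fed = 35.23 × 79/21 = 132.5 kmol.
Fuel reacted = 0.804 × 33 → ξ = 26.53 kmol.
Outlet (n = n₀ + ν ξ):
  CO: 33 − 1(26.53) = 6.468
  O₂: 35.23 − 0.5(26.53) = 21.96
  N₂: 132.5 (inert)
  CO₂: 0 + 1(26.53) = 26.53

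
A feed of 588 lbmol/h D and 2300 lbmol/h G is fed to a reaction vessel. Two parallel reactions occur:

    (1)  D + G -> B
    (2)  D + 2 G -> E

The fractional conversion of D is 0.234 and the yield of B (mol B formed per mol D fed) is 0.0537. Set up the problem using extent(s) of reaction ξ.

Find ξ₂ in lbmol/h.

Yield of B: 1ξ₁ / 588 = 0.0537 → ξ₁ = 31.58 lbmol/h.
Conversion of D: 1ξ₁ + 1ξ₂ = 0.234 × 588 = 137.6 → ξ₂ = 106 lbmol/h.
Outlet amounts (n = n₀ + Σ ν·ξ):
  D: 588 − 1(31.58) − 1(106) = 450.4
  G: 2300 − 1(31.58) − 2(106) = 2056
  B: 0 + 1(31.58) = 31.58
  E: 0 + 1(106) = 106

ξ₂ = 106 lbmol/h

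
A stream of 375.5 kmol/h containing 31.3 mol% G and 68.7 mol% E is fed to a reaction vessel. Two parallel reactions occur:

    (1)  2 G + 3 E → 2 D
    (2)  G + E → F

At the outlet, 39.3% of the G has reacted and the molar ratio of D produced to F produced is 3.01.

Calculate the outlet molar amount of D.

34.7 kmol/h

Conversion of G: G consumed = 0.393 × 117.5 = 46.19 kmol/h = 2ξ₁ + 1ξ₂.
Selectivity: 2ξ₁ / (1ξ₂) = 3.01 → ξ₁ = 1.505 ξ₂.
Substitute: (2·1.505 + 1) ξ₂ = 46.19 → ξ₂ = 11.52 kmol/h, ξ₁ = 17.34 kmol/h.
Outlet amounts (n = n₀ + Σ ν·ξ):
  G: 117.5 − 2(17.34) − 1(11.52) = 71.34
  E: 258 − 3(17.34) − 1(11.52) = 194.4
  D: 0 + 2(17.34) = 34.67
  F: 0 + 1(11.52) = 11.52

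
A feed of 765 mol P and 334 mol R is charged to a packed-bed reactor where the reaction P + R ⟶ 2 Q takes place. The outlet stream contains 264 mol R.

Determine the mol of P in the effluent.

For R: n = n₀ − 1ξ → 264 = 334 − 1ξ, giving ξ = 70 mol.
Outlet amounts (n = n₀ + ν ξ):
  P: 765 − 1(70) = 695
  R: 334 − 1(70) = 264
  Q: 0 + 2(70) = 140

695 mol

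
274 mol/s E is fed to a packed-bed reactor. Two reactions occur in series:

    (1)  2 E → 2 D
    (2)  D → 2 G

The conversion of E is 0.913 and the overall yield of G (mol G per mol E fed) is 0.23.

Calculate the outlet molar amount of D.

Conversion of E: E consumed = 2ξ₁ = 0.913 × 274 → ξ₁ = 125.1 mol/s.
Yield of G: 2ξ₂ / 274 = 0.23 → ξ₂ = 31.51 mol/s.
Outlet amounts (n = n₀ + Σ ν·ξ):
  E: 274 − 2(125.1) = 23.84
  D: 0 + 2(125.1) − 1(31.51) = 218.7
  G: 0 + 2(31.51) = 63.02

219 mol/s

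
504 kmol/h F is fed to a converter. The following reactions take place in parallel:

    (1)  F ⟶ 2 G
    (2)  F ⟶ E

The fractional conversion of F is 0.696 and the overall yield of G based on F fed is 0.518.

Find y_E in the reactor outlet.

0.347

Yield of G: 2ξ₁ / 504 = 0.518 → ξ₁ = 130.5 kmol/h.
Conversion of F: 1ξ₁ + 1ξ₂ = 0.696 × 504 = 350.8 → ξ₂ = 220.2 kmol/h.
Outlet amounts (n = n₀ + Σ ν·ξ):
  F: 504 − 1(130.5) − 1(220.2) = 153.2
  G: 0 + 2(130.5) = 261.1
  E: 0 + 1(220.2) = 220.2
Total out = 634.5 kmol/h; y_E = 220.2 / 634.5 = 0.3471.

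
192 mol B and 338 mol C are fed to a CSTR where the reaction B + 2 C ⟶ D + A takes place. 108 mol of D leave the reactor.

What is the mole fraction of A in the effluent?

For D: n = n₀ + 1ξ → 108 = 0 + 1ξ, giving ξ = 108 mol.
Outlet amounts (n = n₀ + ν ξ):
  B: 192 − 1(108) = 84
  C: 338 − 2(108) = 122
  D: 0 + 1(108) = 108
  A: 0 + 1(108) = 108
Total out = 422 mol; y_A = 108 / 422 = 0.2559.

0.256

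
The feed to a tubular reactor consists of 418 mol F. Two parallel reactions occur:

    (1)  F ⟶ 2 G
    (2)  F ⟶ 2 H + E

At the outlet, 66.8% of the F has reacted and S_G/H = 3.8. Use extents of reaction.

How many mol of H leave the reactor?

116 mol

Conversion of F: F consumed = 0.668 × 418 = 279.2 mol = 1ξ₁ + 1ξ₂.
Selectivity: 2ξ₁ / (2ξ₂) = 3.8 → ξ₁ = 3.8 ξ₂.
Substitute: (1·3.8 + 1) ξ₂ = 279.2 → ξ₂ = 58.17 mol, ξ₁ = 221.1 mol.
Outlet amounts (n = n₀ + Σ ν·ξ):
  F: 418 − 1(221.1) − 1(58.17) = 138.8
  G: 0 + 2(221.1) = 442.1
  H: 0 + 2(58.17) = 116.3
  E: 0 + 1(58.17) = 58.17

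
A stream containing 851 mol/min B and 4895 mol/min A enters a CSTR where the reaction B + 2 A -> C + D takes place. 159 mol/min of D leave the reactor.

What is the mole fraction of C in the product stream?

0.0285

For D: n = n₀ + 1ξ → 159 = 0 + 1ξ, giving ξ = 159 mol/min.
Outlet amounts (n = n₀ + ν ξ):
  B: 851 − 1(159) = 692
  A: 4895 − 2(159) = 4577
  C: 0 + 1(159) = 159
  D: 0 + 1(159) = 159
Total out = 5587 mol/min; y_C = 159 / 5587 = 0.02846.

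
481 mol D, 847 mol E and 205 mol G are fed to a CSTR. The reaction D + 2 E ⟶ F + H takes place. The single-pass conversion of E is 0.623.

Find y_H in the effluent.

E reacted = 0.623 × 847 = 527.7 mol; ν_E = −2, so ξ = 527.7/2 = 263.8 mol.
Outlet amounts (n = n₀ + ν ξ):
  D: 481 − 1(263.8) = 217.2
  E: 847 − 2(263.8) = 319.3
  F: 0 + 1(263.8) = 263.8
  H: 0 + 1(263.8) = 263.8
  G: 205 (inert)
Total out = 1269 mol; y_H = 263.8 / 1269 = 0.2079.

0.208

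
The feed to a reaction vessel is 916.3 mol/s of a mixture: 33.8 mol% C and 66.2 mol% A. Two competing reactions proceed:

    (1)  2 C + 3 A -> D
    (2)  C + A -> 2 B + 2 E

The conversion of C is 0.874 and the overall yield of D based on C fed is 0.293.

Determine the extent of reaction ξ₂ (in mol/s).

Yield of D: 1ξ₁ / 309.7 = 0.293 → ξ₁ = 90.74 mol/s.
Conversion of C: 2ξ₁ + 1ξ₂ = 0.874 × 309.7 = 270.7 → ξ₂ = 89.2 mol/s.
Outlet amounts (n = n₀ + Σ ν·ξ):
  C: 309.7 − 2(90.74) − 1(89.2) = 39.02
  A: 606.6 − 3(90.74) − 1(89.2) = 245.2
  D: 0 + 1(90.74) = 90.74
  B: 0 + 2(89.2) = 178.4
  E: 0 + 2(89.2) = 178.4

ξ₂ = 89.2 mol/s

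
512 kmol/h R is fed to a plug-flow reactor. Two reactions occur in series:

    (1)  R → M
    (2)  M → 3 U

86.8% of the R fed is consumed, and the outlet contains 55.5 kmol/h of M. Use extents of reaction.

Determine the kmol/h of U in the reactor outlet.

Conversion of R: R consumed = 1ξ₁ = 0.868 × 512 → ξ₁ = 444.4 kmol/h.
M balance: n_M = 0 + 1ξ₁ − 1ξ₂ = 55.5 → ξ₂ = (1·444.4 − 55.5)/1 = 388.9 kmol/h.
Outlet amounts (n = n₀ + Σ ν·ξ):
  R: 512 − 1(444.4) = 67.58
  M: 0 + 1(444.4) − 1(388.9) = 55.5
  U: 0 + 3(388.9) = 1167

1170 kmol/h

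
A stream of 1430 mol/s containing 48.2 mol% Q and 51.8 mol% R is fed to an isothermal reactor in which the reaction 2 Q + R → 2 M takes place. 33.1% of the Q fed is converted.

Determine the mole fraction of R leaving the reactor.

Q reacted = 0.331 × 689.3 = 228.1 mol/s; ν_Q = −2, so ξ = 228.1/2 = 114.1 mol/s.
Outlet amounts (n = n₀ + ν ξ):
  Q: 689.3 − 2(114.1) = 461.1
  R: 740.7 − 1(114.1) = 626.7
  M: 0 + 2(114.1) = 228.1
Total out = 1316 mol/s; y_R = 626.7 / 1316 = 0.4762.

0.476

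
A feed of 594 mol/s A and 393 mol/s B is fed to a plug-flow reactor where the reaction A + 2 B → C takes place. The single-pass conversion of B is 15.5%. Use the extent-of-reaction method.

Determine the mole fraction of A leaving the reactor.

B reacted = 0.155 × 393 = 60.91 mol/s; ν_B = −2, so ξ = 60.91/2 = 30.46 mol/s.
Outlet amounts (n = n₀ + ν ξ):
  A: 594 − 1(30.46) = 563.5
  B: 393 − 2(30.46) = 332.1
  C: 0 + 1(30.46) = 30.46
Total out = 926.1 mol/s; y_A = 563.5 / 926.1 = 0.6085.

0.609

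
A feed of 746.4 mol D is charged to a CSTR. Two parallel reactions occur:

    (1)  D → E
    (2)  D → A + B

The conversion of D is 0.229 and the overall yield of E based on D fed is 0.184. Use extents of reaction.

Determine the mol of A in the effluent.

33.6 mol

Yield of E: 1ξ₁ / 746.4 = 0.184 → ξ₁ = 137.3 mol.
Conversion of D: 1ξ₁ + 1ξ₂ = 0.229 × 746.4 = 170.9 → ξ₂ = 33.59 mol.
Outlet amounts (n = n₀ + Σ ν·ξ):
  D: 746.4 − 1(137.3) − 1(33.59) = 575.5
  E: 0 + 1(137.3) = 137.3
  A: 0 + 1(33.59) = 33.59
  B: 0 + 1(33.59) = 33.59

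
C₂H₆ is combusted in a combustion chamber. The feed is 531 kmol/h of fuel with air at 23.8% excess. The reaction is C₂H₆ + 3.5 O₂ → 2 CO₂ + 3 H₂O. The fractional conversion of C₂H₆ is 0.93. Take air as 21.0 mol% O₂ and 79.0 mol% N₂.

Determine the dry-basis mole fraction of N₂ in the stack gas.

Stoichiometric O₂ = 3.5 × 531 = 1858 kmol/h; O₂ fed = 1858 × 1.238 = 2301 kmol/h.
N₂ fed = 2301 × 79/21 = 8655 kmol/h.
Fuel reacted = 0.93 × 531 → ξ = 493.8 kmol/h.
Outlet (n = n₀ + ν ξ):
  C₂H₆: 531 − 1(493.8) = 37.17
  O₂: 2301 − 3.5(493.8) = 572.4
  N₂: 8655 (inert)
  CO₂: 0 + 2(493.8) = 987.7
  H₂O: 0 + 3(493.8) = 1481
Dry total = 10250 kmol/h; y_N₂ (dry) = 8655 / 10250 = 0.8442.

0.844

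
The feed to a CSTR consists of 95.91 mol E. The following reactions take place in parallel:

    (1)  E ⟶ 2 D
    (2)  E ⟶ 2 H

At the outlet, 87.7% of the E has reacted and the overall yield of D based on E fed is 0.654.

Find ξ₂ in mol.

Yield of D: 2ξ₁ / 95.91 = 0.654 → ξ₁ = 31.36 mol.
Conversion of E: 1ξ₁ + 1ξ₂ = 0.877 × 95.91 = 84.11 → ξ₂ = 52.75 mol.
Outlet amounts (n = n₀ + Σ ν·ξ):
  E: 95.91 − 1(31.36) − 1(52.75) = 11.8
  D: 0 + 2(31.36) = 62.73
  H: 0 + 2(52.75) = 105.5

ξ₂ = 52.8 mol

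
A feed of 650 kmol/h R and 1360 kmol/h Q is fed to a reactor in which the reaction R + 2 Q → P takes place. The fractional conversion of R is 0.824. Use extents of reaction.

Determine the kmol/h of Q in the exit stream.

R reacted = 0.824 × 650 = 535.6 kmol/h; ν_R = −1, so ξ = 535.6/1 = 535.6 kmol/h.
Outlet amounts (n = n₀ + ν ξ):
  R: 650 − 1(535.6) = 114.4
  Q: 1360 − 2(535.6) = 288.8
  P: 0 + 1(535.6) = 535.6

289 kmol/h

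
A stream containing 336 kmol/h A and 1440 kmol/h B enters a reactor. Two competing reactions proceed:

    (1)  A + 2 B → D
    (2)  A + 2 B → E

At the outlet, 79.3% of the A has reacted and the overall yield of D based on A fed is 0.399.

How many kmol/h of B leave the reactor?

Yield of D: 1ξ₁ / 336 = 0.399 → ξ₁ = 134.1 kmol/h.
Conversion of A: 1ξ₁ + 1ξ₂ = 0.793 × 336 = 266.4 → ξ₂ = 132.4 kmol/h.
Outlet amounts (n = n₀ + Σ ν·ξ):
  A: 336 − 1(134.1) − 1(132.4) = 69.55
  B: 1440 − 2(134.1) − 2(132.4) = 907.1
  D: 0 + 1(134.1) = 134.1
  E: 0 + 1(132.4) = 132.4

907 kmol/h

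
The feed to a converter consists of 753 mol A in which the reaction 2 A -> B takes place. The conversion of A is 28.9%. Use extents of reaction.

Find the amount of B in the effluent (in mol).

109 mol

A reacted = 0.289 × 753 = 217.6 mol; ν_A = −2, so ξ = 217.6/2 = 108.8 mol.
Outlet amounts (n = n₀ + ν ξ):
  A: 753 − 2(108.8) = 535.4
  B: 0 + 1(108.8) = 108.8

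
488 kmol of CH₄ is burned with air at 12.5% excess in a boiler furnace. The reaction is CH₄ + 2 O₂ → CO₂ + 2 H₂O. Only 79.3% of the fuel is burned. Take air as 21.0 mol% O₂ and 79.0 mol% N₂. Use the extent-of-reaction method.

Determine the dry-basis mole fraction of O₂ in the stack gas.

0.0656

Stoichiometric O₂ = 2 × 488 = 976 kmol; O₂ fed = 976 × 1.125 = 1098 kmol.
N₂ fed = 1098 × 79/21 = 4131 kmol.
Fuel reacted = 0.793 × 488 → ξ = 387 kmol.
Outlet (n = n₀ + ν ξ):
  CH₄: 488 − 1(387) = 101
  O₂: 1098 − 2(387) = 324
  N₂: 4131 (inert)
  CO₂: 0 + 1(387) = 387
  H₂O: 0 + 2(387) = 774
Dry total = 4943 kmol; y_O₂ (dry) = 324 / 4943 = 0.06556.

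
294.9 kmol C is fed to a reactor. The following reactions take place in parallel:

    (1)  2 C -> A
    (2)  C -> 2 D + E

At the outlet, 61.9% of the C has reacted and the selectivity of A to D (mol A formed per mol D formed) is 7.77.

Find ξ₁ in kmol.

Conversion of C: C consumed = 0.619 × 294.9 = 182.5 kmol = 2ξ₁ + 1ξ₂.
Selectivity: 1ξ₁ / (2ξ₂) = 7.77 → ξ₁ = 15.54 ξ₂.
Substitute: (2·15.54 + 1) ξ₂ = 182.5 → ξ₂ = 5.69 kmol, ξ₁ = 88.43 kmol.
Outlet amounts (n = n₀ + Σ ν·ξ):
  C: 294.9 − 2(88.43) − 1(5.69) = 112.4
  A: 0 + 1(88.43) = 88.43
  D: 0 + 2(5.69) = 11.38
  E: 0 + 1(5.69) = 5.69

ξ₁ = 88.4 kmol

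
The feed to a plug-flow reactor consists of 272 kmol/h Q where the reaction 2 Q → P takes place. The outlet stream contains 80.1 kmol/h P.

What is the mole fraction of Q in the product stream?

For P: n = n₀ + 1ξ → 80.1 = 0 + 1ξ, giving ξ = 80.1 kmol/h.
Outlet amounts (n = n₀ + ν ξ):
  Q: 272 − 2(80.1) = 111.8
  P: 0 + 1(80.1) = 80.1
Total out = 191.9 kmol/h; y_Q = 111.8 / 191.9 = 0.5826.

0.583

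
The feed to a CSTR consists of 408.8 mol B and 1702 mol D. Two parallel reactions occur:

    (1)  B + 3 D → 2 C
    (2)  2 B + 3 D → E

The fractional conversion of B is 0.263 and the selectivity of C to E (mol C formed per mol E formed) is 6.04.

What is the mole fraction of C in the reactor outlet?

0.0682

Conversion of B: B consumed = 0.263 × 408.8 = 107.5 mol = 1ξ₁ + 2ξ₂.
Selectivity: 2ξ₁ / (1ξ₂) = 6.04 → ξ₁ = 3.02 ξ₂.
Substitute: (1·3.02 + 2) ξ₂ = 107.5 → ξ₂ = 21.42 mol, ξ₁ = 64.68 mol.
Outlet amounts (n = n₀ + Σ ν·ξ):
  B: 408.8 − 1(64.68) − 2(21.42) = 301.3
  D: 1702 − 3(64.68) − 3(21.42) = 1444
  C: 0 + 2(64.68) = 129.4
  E: 0 + 1(21.42) = 21.42
Total out = 1896 mol; y_C = 129.4 / 1896 = 0.06824.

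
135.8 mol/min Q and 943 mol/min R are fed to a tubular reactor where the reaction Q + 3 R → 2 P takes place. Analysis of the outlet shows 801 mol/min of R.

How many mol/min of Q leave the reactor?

88.5 mol/min

For R: n = n₀ − 3ξ → 801 = 943 − 3ξ, giving ξ = 47.33 mol/min.
Outlet amounts (n = n₀ + ν ξ):
  Q: 135.8 − 1(47.33) = 88.47
  R: 943 − 3(47.33) = 801
  P: 0 + 2(47.33) = 94.67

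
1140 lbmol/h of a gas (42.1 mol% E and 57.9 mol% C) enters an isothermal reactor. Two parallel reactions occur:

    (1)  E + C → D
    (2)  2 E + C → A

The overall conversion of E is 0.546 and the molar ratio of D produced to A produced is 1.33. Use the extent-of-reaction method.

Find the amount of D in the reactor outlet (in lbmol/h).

105 lbmol/h

Conversion of E: E consumed = 0.546 × 479.9 = 262 lbmol/h = 1ξ₁ + 2ξ₂.
Selectivity: 1ξ₁ / (1ξ₂) = 1.33 → ξ₁ = 1.33 ξ₂.
Substitute: (1·1.33 + 2) ξ₂ = 262 → ξ₂ = 78.69 lbmol/h, ξ₁ = 104.7 lbmol/h.
Outlet amounts (n = n₀ + Σ ν·ξ):
  E: 479.9 − 1(104.7) − 2(78.69) = 217.9
  C: 660.1 − 1(104.7) − 1(78.69) = 476.7
  D: 0 + 1(104.7) = 104.7
  A: 0 + 1(78.69) = 78.69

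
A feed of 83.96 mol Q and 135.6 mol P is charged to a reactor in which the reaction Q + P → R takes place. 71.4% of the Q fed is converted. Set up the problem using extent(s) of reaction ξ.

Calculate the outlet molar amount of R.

Q reacted = 0.714 × 83.96 = 59.95 mol; ν_Q = −1, so ξ = 59.95/1 = 59.95 mol.
Outlet amounts (n = n₀ + ν ξ):
  Q: 83.96 − 1(59.95) = 24.01
  P: 135.6 − 1(59.95) = 75.65
  R: 0 + 1(59.95) = 59.95

59.9 mol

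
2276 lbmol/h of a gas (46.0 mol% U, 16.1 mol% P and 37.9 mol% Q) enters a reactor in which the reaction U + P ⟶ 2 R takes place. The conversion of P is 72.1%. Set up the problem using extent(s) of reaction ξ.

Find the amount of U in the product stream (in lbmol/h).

783 lbmol/h

P reacted = 0.721 × 366.4 = 264.2 lbmol/h; ν_P = −1, so ξ = 264.2/1 = 264.2 lbmol/h.
Outlet amounts (n = n₀ + ν ξ):
  U: 1047 − 1(264.2) = 782.8
  P: 366.4 − 1(264.2) = 102.2
  R: 0 + 2(264.2) = 528.4
  Q: 862.6 (inert)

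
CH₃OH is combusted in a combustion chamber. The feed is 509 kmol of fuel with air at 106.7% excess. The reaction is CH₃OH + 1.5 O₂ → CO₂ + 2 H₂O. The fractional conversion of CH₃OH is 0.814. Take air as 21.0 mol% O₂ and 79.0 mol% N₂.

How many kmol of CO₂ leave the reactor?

414 kmol

Stoichiometric O₂ = 1.5 × 509 = 763.5 kmol; O₂ fed = 763.5 × 2.067 = 1578 kmol.
N₂ fed = 1578 × 79/21 = 5937 kmol.
Fuel reacted = 0.814 × 509 → ξ = 414.3 kmol.
Outlet (n = n₀ + ν ξ):
  CH₃OH: 509 − 1(414.3) = 94.67
  O₂: 1578 − 1.5(414.3) = 956.7
  N₂: 5937 (inert)
  CO₂: 0 + 1(414.3) = 414.3
  H₂O: 0 + 2(414.3) = 828.7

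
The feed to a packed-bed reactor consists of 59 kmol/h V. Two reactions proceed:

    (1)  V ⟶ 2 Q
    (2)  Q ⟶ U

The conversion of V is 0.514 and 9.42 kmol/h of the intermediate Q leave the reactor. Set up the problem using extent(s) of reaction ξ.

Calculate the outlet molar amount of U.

Conversion of V: V consumed = 1ξ₁ = 0.514 × 59 → ξ₁ = 30.33 kmol/h.
Q balance: n_Q = 0 + 2ξ₁ − 1ξ₂ = 9.42 → ξ₂ = (2·30.33 − 9.42)/1 = 51.23 kmol/h.
Outlet amounts (n = n₀ + Σ ν·ξ):
  V: 59 − 1(30.33) = 28.67
  Q: 0 + 2(30.33) − 1(51.23) = 9.42
  U: 0 + 1(51.23) = 51.23

51.2 kmol/h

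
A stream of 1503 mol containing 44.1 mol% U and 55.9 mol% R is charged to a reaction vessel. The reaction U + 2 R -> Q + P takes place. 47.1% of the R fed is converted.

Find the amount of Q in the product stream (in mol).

198 mol

R reacted = 0.471 × 840.2 = 395.7 mol; ν_R = −2, so ξ = 395.7/2 = 197.9 mol.
Outlet amounts (n = n₀ + ν ξ):
  U: 662.8 − 1(197.9) = 465
  R: 840.2 − 2(197.9) = 444.5
  Q: 0 + 1(197.9) = 197.9
  P: 0 + 1(197.9) = 197.9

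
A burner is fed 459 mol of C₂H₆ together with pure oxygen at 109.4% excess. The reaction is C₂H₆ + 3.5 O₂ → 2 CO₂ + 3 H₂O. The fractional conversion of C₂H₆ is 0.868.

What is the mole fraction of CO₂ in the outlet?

Stoichiometric O₂ = 3.5 × 459 = 1606 mol; O₂ fed = 1606 × 2.094 = 3364 mol.
Fuel reacted = 0.868 × 459 → ξ = 398.4 mol.
Outlet (n = n₀ + ν ξ):
  C₂H₆: 459 − 1(398.4) = 60.59
  O₂: 3364 − 3.5(398.4) = 1970
  CO₂: 0 + 2(398.4) = 796.8
  H₂O: 0 + 3(398.4) = 1195
Total out = 4022 mol; y_CO₂ = 796.8 / 4022 = 0.1981.

0.198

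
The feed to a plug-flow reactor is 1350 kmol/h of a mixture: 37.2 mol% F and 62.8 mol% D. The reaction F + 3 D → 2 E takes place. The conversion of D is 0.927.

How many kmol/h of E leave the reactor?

D reacted = 0.927 × 847.8 = 785.9 kmol/h; ν_D = −3, so ξ = 785.9/3 = 262 kmol/h.
Outlet amounts (n = n₀ + ν ξ):
  F: 502.2 − 1(262) = 240.2
  D: 847.8 − 3(262) = 61.89
  E: 0 + 2(262) = 523.9

524 kmol/h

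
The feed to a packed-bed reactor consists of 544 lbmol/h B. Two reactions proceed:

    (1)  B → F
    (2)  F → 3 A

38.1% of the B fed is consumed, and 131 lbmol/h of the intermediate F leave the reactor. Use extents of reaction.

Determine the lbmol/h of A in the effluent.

Conversion of B: B consumed = 1ξ₁ = 0.381 × 544 → ξ₁ = 207.3 lbmol/h.
F balance: n_F = 0 + 1ξ₁ − 1ξ₂ = 131 → ξ₂ = (1·207.3 − 131)/1 = 76.26 lbmol/h.
Outlet amounts (n = n₀ + Σ ν·ξ):
  B: 544 − 1(207.3) = 336.7
  F: 0 + 1(207.3) − 1(76.26) = 131
  A: 0 + 3(76.26) = 228.8

229 lbmol/h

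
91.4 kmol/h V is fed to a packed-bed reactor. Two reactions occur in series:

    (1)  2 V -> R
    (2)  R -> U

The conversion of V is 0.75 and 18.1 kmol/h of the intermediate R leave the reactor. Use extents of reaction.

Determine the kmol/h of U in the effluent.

16.2 kmol/h

Conversion of V: V consumed = 2ξ₁ = 0.75 × 91.4 → ξ₁ = 34.28 kmol/h.
R balance: n_R = 0 + 1ξ₁ − 1ξ₂ = 18.1 → ξ₂ = (1·34.28 − 18.1)/1 = 16.18 kmol/h.
Outlet amounts (n = n₀ + Σ ν·ξ):
  V: 91.4 − 2(34.28) = 22.85
  R: 0 + 1(34.28) − 1(16.18) = 18.1
  U: 0 + 1(16.18) = 16.18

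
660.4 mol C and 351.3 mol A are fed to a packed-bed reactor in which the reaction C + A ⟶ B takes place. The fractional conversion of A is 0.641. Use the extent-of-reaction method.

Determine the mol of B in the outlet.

225 mol

A reacted = 0.641 × 351.3 = 225.2 mol; ν_A = −1, so ξ = 225.2/1 = 225.2 mol.
Outlet amounts (n = n₀ + ν ξ):
  C: 660.4 − 1(225.2) = 435.2
  A: 351.3 − 1(225.2) = 126.1
  B: 0 + 1(225.2) = 225.2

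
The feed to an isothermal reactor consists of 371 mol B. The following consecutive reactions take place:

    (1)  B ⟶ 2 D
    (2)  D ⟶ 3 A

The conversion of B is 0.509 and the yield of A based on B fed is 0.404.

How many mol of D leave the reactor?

328 mol

Conversion of B: B consumed = 1ξ₁ = 0.509 × 371 → ξ₁ = 188.8 mol.
Yield of A: 3ξ₂ / 371 = 0.404 → ξ₂ = 49.96 mol.
Outlet amounts (n = n₀ + Σ ν·ξ):
  B: 371 − 1(188.8) = 182.2
  D: 0 + 2(188.8) − 1(49.96) = 327.7
  A: 0 + 3(49.96) = 149.9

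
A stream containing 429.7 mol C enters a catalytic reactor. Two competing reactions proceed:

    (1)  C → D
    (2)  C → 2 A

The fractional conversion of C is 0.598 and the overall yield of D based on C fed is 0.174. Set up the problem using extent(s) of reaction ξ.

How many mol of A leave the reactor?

364 mol

Yield of D: 1ξ₁ / 429.7 = 0.174 → ξ₁ = 74.77 mol.
Conversion of C: 1ξ₁ + 1ξ₂ = 0.598 × 429.7 = 257 → ξ₂ = 182.2 mol.
Outlet amounts (n = n₀ + Σ ν·ξ):
  C: 429.7 − 1(74.77) − 1(182.2) = 172.7
  D: 0 + 1(74.77) = 74.77
  A: 0 + 2(182.2) = 364.4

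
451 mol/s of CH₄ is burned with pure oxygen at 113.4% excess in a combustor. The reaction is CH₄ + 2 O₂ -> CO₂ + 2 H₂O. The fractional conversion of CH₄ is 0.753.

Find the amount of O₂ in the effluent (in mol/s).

1250 mol/s

Stoichiometric O₂ = 2 × 451 = 902 mol/s; O₂ fed = 902 × 2.134 = 1925 mol/s.
Fuel reacted = 0.753 × 451 → ξ = 339.6 mol/s.
Outlet (n = n₀ + ν ξ):
  CH₄: 451 − 1(339.6) = 111.4
  O₂: 1925 − 2(339.6) = 1246
  CO₂: 0 + 1(339.6) = 339.6
  H₂O: 0 + 2(339.6) = 679.2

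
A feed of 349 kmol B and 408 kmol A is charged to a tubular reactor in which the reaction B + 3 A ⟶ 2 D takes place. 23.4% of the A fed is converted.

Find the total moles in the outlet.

A reacted = 0.234 × 408 = 95.47 kmol; ν_A = −3, so ξ = 95.47/3 = 31.82 kmol.
Outlet amounts (n = n₀ + ν ξ):
  B: 349 − 1(31.82) = 317.2
  A: 408 − 3(31.82) = 312.5
  D: 0 + 2(31.82) = 63.65
Total out = 317.2 + 312.5 + 63.65 = 693.4 kmol.

693 kmol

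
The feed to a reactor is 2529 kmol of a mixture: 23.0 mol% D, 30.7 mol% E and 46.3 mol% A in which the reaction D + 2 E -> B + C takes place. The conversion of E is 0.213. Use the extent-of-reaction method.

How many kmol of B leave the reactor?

82.7 kmol

E reacted = 0.213 × 776.4 = 165.4 kmol; ν_E = −2, so ξ = 165.4/2 = 82.69 kmol.
Outlet amounts (n = n₀ + ν ξ):
  D: 581.7 − 1(82.69) = 499
  E: 776.4 − 2(82.69) = 611
  B: 0 + 1(82.69) = 82.69
  C: 0 + 1(82.69) = 82.69
  A: 1171 (inert)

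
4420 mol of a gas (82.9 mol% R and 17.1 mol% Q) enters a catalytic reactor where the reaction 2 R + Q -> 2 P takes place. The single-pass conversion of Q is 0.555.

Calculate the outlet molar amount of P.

Q reacted = 0.555 × 755.8 = 419.5 mol; ν_Q = −1, so ξ = 419.5/1 = 419.5 mol.
Outlet amounts (n = n₀ + ν ξ):
  R: 3664 − 2(419.5) = 2825
  Q: 755.8 − 1(419.5) = 336.3
  P: 0 + 2(419.5) = 839

839 mol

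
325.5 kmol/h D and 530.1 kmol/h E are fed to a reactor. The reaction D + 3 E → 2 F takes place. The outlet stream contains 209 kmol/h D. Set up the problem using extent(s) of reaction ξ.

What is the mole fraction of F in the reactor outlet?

For D: n = n₀ − 1ξ → 209 = 325.5 − 1ξ, giving ξ = 116.5 kmol/h.
Outlet amounts (n = n₀ + ν ξ):
  D: 325.5 − 1(116.5) = 209
  E: 530.1 − 3(116.5) = 180.6
  F: 0 + 2(116.5) = 233
Total out = 622.6 kmol/h; y_F = 233 / 622.6 = 0.3742.

0.374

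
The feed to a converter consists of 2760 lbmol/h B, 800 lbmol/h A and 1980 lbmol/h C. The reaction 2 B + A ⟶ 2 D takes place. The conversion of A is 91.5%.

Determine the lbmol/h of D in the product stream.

A reacted = 0.915 × 800 = 732 lbmol/h; ν_A = −1, so ξ = 732/1 = 732 lbmol/h.
Outlet amounts (n = n₀ + ν ξ):
  B: 2760 − 2(732) = 1296
  A: 800 − 1(732) = 68
  D: 0 + 2(732) = 1464
  C: 1980 (inert)

1460 lbmol/h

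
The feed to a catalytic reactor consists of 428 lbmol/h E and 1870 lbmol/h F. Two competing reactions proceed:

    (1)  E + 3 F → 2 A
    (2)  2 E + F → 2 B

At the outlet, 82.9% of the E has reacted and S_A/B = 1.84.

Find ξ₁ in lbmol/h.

ξ₁ = 170 lbmol/h

Conversion of E: E consumed = 0.829 × 428 = 354.8 lbmol/h = 1ξ₁ + 2ξ₂.
Selectivity: 2ξ₁ / (2ξ₂) = 1.84 → ξ₁ = 1.84 ξ₂.
Substitute: (1·1.84 + 2) ξ₂ = 354.8 → ξ₂ = 92.4 lbmol/h, ξ₁ = 170 lbmol/h.
Outlet amounts (n = n₀ + Σ ν·ξ):
  E: 428 − 1(170) − 2(92.4) = 73.19
  F: 1870 − 3(170) − 1(92.4) = 1268
  A: 0 + 2(170) = 340
  B: 0 + 2(92.4) = 184.8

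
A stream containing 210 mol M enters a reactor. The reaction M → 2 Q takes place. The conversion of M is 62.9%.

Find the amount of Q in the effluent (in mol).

264 mol

M reacted = 0.629 × 210 = 132.1 mol; ν_M = −1, so ξ = 132.1/1 = 132.1 mol.
Outlet amounts (n = n₀ + ν ξ):
  M: 210 − 1(132.1) = 77.91
  Q: 0 + 2(132.1) = 264.2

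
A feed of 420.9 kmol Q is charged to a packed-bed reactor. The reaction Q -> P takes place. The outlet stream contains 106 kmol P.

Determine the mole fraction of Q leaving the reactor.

For P: n = n₀ + 1ξ → 106 = 0 + 1ξ, giving ξ = 106 kmol.
Outlet amounts (n = n₀ + ν ξ):
  Q: 420.9 − 1(106) = 314.9
  P: 0 + 1(106) = 106
Total out = 420.9 kmol; y_Q = 314.9 / 420.9 = 0.7482.

0.748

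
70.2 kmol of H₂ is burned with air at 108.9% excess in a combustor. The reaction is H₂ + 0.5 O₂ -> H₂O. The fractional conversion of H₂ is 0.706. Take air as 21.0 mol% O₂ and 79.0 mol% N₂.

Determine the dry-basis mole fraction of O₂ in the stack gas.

0.141

Stoichiometric O₂ = 0.5 × 70.2 = 35.1 kmol; O₂ fed = 35.1 × 2.089 = 73.32 kmol.
N₂ fed = 73.32 × 79/21 = 275.8 kmol.
Fuel reacted = 0.706 × 70.2 → ξ = 49.56 kmol.
Outlet (n = n₀ + ν ξ):
  H₂: 70.2 − 1(49.56) = 20.64
  O₂: 73.32 − 0.5(49.56) = 48.54
  N₂: 275.8 (inert)
  H₂O: 0 + 1(49.56) = 49.56
Dry total = 345 kmol; y_O₂ (dry) = 48.54 / 345 = 0.1407.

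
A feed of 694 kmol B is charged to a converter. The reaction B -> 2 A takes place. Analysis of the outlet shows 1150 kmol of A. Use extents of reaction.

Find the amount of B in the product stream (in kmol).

For A: n = n₀ + 2ξ → 1150 = 0 + 2ξ, giving ξ = 575 kmol.
Outlet amounts (n = n₀ + ν ξ):
  B: 694 − 1(575) = 119
  A: 0 + 2(575) = 1150

119 kmol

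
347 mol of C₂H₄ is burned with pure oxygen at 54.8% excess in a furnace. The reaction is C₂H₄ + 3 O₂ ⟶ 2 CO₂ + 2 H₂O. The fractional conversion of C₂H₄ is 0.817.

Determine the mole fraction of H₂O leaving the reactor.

Stoichiometric O₂ = 3 × 347 = 1041 mol; O₂ fed = 1041 × 1.548 = 1611 mol.
Fuel reacted = 0.817 × 347 → ξ = 283.5 mol.
Outlet (n = n₀ + ν ξ):
  C₂H₄: 347 − 1(283.5) = 63.5
  O₂: 1611 − 3(283.5) = 761
  CO₂: 0 + 2(283.5) = 567
  H₂O: 0 + 2(283.5) = 567
Total out = 1958 mol; y_H₂O = 567 / 1958 = 0.2895.

0.29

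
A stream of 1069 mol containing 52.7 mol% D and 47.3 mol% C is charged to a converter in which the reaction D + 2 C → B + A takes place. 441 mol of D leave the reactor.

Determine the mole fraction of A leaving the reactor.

For D: n = n₀ − 1ξ → 441 = 563.4 − 1ξ, giving ξ = 122.4 mol.
Outlet amounts (n = n₀ + ν ξ):
  D: 563.4 − 1(122.4) = 441
  C: 505.6 − 2(122.4) = 260.9
  B: 0 + 1(122.4) = 122.4
  A: 0 + 1(122.4) = 122.4
Total out = 946.6 mol; y_A = 122.4 / 946.6 = 0.1293.

0.129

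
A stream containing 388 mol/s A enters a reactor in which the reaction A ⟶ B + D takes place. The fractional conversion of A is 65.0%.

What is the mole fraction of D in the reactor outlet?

A reacted = 0.65 × 388 = 252.2 mol/s; ν_A = −1, so ξ = 252.2/1 = 252.2 mol/s.
Outlet amounts (n = n₀ + ν ξ):
  A: 388 − 1(252.2) = 135.8
  B: 0 + 1(252.2) = 252.2
  D: 0 + 1(252.2) = 252.2
Total out = 640.2 mol/s; y_D = 252.2 / 640.2 = 0.3939.

0.394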